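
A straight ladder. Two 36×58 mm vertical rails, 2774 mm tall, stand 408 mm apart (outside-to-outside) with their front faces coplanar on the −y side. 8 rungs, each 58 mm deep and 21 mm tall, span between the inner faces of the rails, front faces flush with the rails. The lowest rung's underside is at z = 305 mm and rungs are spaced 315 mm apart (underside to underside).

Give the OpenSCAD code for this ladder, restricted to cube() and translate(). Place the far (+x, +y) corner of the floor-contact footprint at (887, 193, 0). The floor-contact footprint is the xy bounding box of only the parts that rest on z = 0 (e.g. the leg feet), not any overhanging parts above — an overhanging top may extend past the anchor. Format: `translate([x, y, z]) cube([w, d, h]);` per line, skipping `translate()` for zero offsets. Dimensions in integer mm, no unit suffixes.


translate([479, 135, 0]) cube([36, 58, 2774]);
translate([851, 135, 0]) cube([36, 58, 2774]);
translate([515, 135, 305]) cube([336, 58, 21]);
translate([515, 135, 620]) cube([336, 58, 21]);
translate([515, 135, 935]) cube([336, 58, 21]);
translate([515, 135, 1250]) cube([336, 58, 21]);
translate([515, 135, 1565]) cube([336, 58, 21]);
translate([515, 135, 1880]) cube([336, 58, 21]);
translate([515, 135, 2195]) cube([336, 58, 21]);
translate([515, 135, 2510]) cube([336, 58, 21]);


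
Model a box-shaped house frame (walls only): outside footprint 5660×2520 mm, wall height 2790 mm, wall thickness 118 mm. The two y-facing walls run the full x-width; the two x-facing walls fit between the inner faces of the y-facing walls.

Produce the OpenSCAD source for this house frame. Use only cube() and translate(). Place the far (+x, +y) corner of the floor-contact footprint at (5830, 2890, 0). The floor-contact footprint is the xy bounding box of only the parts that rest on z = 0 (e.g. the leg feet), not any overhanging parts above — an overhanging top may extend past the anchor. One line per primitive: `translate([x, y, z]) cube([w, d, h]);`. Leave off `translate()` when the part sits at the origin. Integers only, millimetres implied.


translate([170, 370, 0]) cube([5660, 118, 2790]);
translate([170, 2772, 0]) cube([5660, 118, 2790]);
translate([170, 488, 0]) cube([118, 2284, 2790]);
translate([5712, 488, 0]) cube([118, 2284, 2790]);


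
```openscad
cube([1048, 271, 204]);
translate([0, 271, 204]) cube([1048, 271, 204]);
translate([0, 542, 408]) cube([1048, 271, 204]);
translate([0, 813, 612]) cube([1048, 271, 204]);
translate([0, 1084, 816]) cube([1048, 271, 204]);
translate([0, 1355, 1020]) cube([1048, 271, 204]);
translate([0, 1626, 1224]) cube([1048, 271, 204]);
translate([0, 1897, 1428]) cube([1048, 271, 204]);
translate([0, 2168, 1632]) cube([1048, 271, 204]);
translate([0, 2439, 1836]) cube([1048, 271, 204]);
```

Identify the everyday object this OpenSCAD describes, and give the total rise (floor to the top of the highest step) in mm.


A staircase. The total rise is 2040 mm.

10 identical blocks, each offset up and back from the previous — a staircase. Each step is 204 mm tall and there are 10 of them, so the total rise is 10 × 204 = 2040 mm.


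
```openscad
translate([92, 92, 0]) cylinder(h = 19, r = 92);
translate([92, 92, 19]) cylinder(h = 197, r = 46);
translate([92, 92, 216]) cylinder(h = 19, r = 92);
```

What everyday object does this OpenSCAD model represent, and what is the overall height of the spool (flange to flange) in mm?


A spool. The overall height is 235 mm.

Three coaxial cylinders, large–small–large — a spool. Two 19 mm flanges and a 197 mm core give 19 + 197 + 19 = 235 mm.


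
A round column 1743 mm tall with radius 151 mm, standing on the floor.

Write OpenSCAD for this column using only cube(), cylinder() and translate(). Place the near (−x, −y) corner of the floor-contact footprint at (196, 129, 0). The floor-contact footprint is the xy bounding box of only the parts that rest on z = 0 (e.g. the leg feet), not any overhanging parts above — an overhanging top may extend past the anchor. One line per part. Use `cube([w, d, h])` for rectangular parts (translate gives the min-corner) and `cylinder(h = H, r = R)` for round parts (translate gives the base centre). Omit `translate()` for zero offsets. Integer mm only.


translate([347, 280, 0]) cylinder(h = 1743, r = 151);


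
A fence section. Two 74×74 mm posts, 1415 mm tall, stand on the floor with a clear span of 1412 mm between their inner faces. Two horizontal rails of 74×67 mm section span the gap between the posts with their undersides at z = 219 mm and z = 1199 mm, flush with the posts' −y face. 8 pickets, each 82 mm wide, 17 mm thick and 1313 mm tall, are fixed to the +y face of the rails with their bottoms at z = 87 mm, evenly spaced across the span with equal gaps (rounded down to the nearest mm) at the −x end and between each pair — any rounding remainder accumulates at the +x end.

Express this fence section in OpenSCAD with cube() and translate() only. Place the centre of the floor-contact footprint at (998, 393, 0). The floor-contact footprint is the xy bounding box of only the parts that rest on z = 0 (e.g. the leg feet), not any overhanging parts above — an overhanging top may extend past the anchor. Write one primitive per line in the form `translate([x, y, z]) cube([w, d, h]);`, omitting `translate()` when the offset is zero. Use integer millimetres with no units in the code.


translate([218, 356, 0]) cube([74, 74, 1415]);
translate([1704, 356, 0]) cube([74, 74, 1415]);
translate([292, 356, 219]) cube([1412, 74, 67]);
translate([292, 356, 1199]) cube([1412, 74, 67]);
translate([376, 430, 87]) cube([82, 17, 1313]);
translate([542, 430, 87]) cube([82, 17, 1313]);
translate([708, 430, 87]) cube([82, 17, 1313]);
translate([874, 430, 87]) cube([82, 17, 1313]);
translate([1040, 430, 87]) cube([82, 17, 1313]);
translate([1206, 430, 87]) cube([82, 17, 1313]);
translate([1372, 430, 87]) cube([82, 17, 1313]);
translate([1538, 430, 87]) cube([82, 17, 1313]);


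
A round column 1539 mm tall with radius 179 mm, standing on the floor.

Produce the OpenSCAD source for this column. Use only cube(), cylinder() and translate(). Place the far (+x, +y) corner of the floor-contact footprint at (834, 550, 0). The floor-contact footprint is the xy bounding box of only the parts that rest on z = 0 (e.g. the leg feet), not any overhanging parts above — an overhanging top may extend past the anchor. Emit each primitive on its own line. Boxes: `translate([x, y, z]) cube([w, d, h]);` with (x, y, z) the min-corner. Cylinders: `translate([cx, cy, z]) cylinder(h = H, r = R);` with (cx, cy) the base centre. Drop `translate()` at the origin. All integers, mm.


translate([655, 371, 0]) cylinder(h = 1539, r = 179);


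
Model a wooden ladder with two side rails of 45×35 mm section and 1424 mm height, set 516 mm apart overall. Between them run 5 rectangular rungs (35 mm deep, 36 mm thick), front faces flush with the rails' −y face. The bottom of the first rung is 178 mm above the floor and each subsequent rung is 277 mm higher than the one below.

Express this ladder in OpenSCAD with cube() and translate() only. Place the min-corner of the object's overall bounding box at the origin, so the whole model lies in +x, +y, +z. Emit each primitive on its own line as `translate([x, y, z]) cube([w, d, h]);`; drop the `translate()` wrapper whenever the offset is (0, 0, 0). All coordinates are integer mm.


cube([45, 35, 1424]);
translate([471, 0, 0]) cube([45, 35, 1424]);
translate([45, 0, 178]) cube([426, 35, 36]);
translate([45, 0, 455]) cube([426, 35, 36]);
translate([45, 0, 732]) cube([426, 35, 36]);
translate([45, 0, 1009]) cube([426, 35, 36]);
translate([45, 0, 1286]) cube([426, 35, 36]);


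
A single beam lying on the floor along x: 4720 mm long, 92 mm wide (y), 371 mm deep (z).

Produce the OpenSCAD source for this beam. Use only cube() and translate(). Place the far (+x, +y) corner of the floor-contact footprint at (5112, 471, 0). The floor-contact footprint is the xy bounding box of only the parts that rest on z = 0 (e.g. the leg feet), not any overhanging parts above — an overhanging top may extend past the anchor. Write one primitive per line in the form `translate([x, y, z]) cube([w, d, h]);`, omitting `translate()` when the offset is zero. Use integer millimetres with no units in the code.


translate([392, 379, 0]) cube([4720, 92, 371]);


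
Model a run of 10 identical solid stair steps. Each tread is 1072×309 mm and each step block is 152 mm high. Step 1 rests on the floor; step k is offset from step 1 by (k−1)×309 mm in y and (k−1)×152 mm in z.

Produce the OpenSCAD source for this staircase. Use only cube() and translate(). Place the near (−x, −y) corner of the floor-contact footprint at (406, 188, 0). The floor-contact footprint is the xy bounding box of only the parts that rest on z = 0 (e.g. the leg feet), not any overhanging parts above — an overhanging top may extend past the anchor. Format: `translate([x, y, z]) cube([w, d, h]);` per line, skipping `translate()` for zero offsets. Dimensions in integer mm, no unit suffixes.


translate([406, 188, 0]) cube([1072, 309, 152]);
translate([406, 497, 152]) cube([1072, 309, 152]);
translate([406, 806, 304]) cube([1072, 309, 152]);
translate([406, 1115, 456]) cube([1072, 309, 152]);
translate([406, 1424, 608]) cube([1072, 309, 152]);
translate([406, 1733, 760]) cube([1072, 309, 152]);
translate([406, 2042, 912]) cube([1072, 309, 152]);
translate([406, 2351, 1064]) cube([1072, 309, 152]);
translate([406, 2660, 1216]) cube([1072, 309, 152]);
translate([406, 2969, 1368]) cube([1072, 309, 152]);


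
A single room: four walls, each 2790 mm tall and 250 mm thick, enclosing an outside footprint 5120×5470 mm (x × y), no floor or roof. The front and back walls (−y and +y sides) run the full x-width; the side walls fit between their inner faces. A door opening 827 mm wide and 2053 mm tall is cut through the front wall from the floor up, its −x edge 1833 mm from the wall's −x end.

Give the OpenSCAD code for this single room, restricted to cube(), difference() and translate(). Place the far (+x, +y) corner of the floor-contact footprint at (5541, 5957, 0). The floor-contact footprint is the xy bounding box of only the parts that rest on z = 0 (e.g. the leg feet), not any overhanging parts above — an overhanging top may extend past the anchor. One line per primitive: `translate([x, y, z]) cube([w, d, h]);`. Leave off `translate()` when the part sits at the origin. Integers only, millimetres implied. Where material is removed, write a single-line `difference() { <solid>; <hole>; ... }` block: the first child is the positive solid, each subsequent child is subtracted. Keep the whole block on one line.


difference() { translate([421, 487, 0]) cube([5120, 250, 2790]); translate([2254, 487, 0]) cube([827, 250, 2053]); }
translate([421, 5707, 0]) cube([5120, 250, 2790]);
translate([421, 737, 0]) cube([250, 4970, 2790]);
translate([5291, 737, 0]) cube([250, 4970, 2790]);


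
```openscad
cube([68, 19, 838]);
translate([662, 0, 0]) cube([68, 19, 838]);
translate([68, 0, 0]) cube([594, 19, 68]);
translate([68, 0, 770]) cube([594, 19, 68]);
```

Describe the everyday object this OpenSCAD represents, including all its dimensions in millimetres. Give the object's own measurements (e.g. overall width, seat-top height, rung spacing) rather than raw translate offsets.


A rectangular picture frame lying in the x–z plane (depth along y). The opening is 594 mm wide (x) by 702 mm tall (z), surrounded by a border 68 mm wide on all four sides. The frame is 19 mm deep and is made of two full-height vertical stiles with two horizontal rails fitted between them.


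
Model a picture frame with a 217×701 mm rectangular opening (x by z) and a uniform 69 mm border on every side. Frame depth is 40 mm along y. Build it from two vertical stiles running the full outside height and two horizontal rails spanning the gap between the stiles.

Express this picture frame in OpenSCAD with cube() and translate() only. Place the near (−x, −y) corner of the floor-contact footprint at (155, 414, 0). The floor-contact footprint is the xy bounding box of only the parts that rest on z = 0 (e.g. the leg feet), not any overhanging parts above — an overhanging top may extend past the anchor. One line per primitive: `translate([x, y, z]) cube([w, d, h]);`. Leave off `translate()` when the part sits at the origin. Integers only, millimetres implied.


translate([155, 414, 0]) cube([69, 40, 839]);
translate([441, 414, 0]) cube([69, 40, 839]);
translate([224, 414, 0]) cube([217, 40, 69]);
translate([224, 414, 770]) cube([217, 40, 69]);


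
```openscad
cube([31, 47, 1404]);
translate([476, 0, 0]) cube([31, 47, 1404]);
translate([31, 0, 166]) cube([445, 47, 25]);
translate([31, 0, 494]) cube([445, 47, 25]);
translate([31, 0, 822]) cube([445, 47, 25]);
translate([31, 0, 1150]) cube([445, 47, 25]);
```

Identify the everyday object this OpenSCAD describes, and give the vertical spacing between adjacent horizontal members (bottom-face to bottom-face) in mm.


A ladder. The rung spacing is 328 mm.

Two tall 31×47 posts with 4 short bars between them — a ladder. Adjacent rungs sit at z = 166 and z = 494, so the spacing is 494 − 166 = 328 mm.


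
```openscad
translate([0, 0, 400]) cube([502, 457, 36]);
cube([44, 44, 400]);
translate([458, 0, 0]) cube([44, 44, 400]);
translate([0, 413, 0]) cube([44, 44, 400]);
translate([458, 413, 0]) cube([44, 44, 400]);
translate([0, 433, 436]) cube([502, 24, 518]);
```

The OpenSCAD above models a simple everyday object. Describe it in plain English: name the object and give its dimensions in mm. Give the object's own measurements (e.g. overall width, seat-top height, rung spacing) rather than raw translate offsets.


A chair. The seat is a 502×457×36 mm slab with its top at z = 436 mm, on four 44×44 mm corner legs (flush with the seat edges, standing on z = 0). A flat backrest 24 mm thick, 518 mm tall, spans the full seat width and rises from the seat top along its +y edge, rear face flush with the rear of the seat.


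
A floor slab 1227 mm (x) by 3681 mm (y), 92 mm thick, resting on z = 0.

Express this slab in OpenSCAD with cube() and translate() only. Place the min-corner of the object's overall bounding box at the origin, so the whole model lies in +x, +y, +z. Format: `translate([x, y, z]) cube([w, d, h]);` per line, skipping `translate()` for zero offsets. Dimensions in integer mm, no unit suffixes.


cube([1227, 3681, 92]);


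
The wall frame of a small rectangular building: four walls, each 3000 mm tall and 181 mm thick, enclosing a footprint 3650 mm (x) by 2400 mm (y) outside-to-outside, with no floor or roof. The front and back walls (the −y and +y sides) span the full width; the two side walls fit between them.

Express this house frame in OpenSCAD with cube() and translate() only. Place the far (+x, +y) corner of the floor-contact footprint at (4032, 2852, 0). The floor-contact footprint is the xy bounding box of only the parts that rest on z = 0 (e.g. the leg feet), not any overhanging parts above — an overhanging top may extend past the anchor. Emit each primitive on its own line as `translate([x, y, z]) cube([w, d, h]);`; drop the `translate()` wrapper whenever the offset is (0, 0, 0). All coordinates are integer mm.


translate([382, 452, 0]) cube([3650, 181, 3000]);
translate([382, 2671, 0]) cube([3650, 181, 3000]);
translate([382, 633, 0]) cube([181, 2038, 3000]);
translate([3851, 633, 0]) cube([181, 2038, 3000]);


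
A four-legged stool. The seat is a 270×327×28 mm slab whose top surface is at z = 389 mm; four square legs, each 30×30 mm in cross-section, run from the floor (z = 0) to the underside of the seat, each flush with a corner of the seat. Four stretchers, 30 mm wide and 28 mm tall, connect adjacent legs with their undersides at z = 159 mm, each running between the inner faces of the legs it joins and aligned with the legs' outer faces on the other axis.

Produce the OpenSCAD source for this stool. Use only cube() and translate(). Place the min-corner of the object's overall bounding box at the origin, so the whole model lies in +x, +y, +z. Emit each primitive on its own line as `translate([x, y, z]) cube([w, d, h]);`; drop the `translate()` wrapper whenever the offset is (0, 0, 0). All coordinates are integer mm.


translate([0, 0, 361]) cube([270, 327, 28]);
cube([30, 30, 361]);
translate([240, 0, 0]) cube([30, 30, 361]);
translate([0, 297, 0]) cube([30, 30, 361]);
translate([240, 297, 0]) cube([30, 30, 361]);
translate([30, 0, 159]) cube([210, 30, 28]);
translate([30, 297, 159]) cube([210, 30, 28]);
translate([0, 30, 159]) cube([30, 267, 28]);
translate([240, 30, 159]) cube([30, 267, 28]);


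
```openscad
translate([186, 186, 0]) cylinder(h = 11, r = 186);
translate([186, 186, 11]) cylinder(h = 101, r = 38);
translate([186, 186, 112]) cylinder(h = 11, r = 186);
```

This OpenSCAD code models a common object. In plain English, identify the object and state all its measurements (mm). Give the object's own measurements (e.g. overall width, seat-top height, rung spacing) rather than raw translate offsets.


A spool: two coaxial disc flanges of radius 186 mm and thickness 11 mm, joined by a core cylinder of radius 38 mm and height 101 mm. The lower flange rests on z = 0 and the three cylinders share a vertical axis.


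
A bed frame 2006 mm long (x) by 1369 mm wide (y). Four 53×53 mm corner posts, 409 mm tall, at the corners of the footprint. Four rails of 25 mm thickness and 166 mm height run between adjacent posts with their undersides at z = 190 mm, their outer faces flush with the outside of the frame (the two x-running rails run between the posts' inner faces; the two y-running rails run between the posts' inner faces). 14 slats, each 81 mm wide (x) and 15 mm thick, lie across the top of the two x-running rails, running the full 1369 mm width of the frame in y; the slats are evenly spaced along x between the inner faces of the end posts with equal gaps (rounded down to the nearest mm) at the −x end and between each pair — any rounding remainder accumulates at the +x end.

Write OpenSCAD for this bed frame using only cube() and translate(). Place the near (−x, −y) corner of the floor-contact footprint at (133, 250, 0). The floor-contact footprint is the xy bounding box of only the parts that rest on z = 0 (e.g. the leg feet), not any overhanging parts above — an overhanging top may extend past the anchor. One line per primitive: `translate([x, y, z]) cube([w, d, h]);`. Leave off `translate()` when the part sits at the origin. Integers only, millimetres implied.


// slat z = rail_z + rail_h = 190 + 166 = 356
// slat gap = ⌊(1900 − 14·81) / 15⌋ = 51
translate([133, 250, 0]) cube([53, 53, 409]);
translate([133, 1566, 0]) cube([53, 53, 409]);
translate([2086, 250, 0]) cube([53, 53, 409]);
translate([2086, 1566, 0]) cube([53, 53, 409]);
translate([186, 250, 190]) cube([1900, 25, 166]);
translate([186, 1594, 190]) cube([1900, 25, 166]);
translate([133, 303, 190]) cube([25, 1263, 166]);
translate([2114, 303, 190]) cube([25, 1263, 166]);
translate([237, 250, 356]) cube([81, 1369, 15]);
translate([369, 250, 356]) cube([81, 1369, 15]);
translate([501, 250, 356]) cube([81, 1369, 15]);
translate([633, 250, 356]) cube([81, 1369, 15]);
translate([765, 250, 356]) cube([81, 1369, 15]);
translate([897, 250, 356]) cube([81, 1369, 15]);
translate([1029, 250, 356]) cube([81, 1369, 15]);
translate([1161, 250, 356]) cube([81, 1369, 15]);
translate([1293, 250, 356]) cube([81, 1369, 15]);
translate([1425, 250, 356]) cube([81, 1369, 15]);
translate([1557, 250, 356]) cube([81, 1369, 15]);
translate([1689, 250, 356]) cube([81, 1369, 15]);
translate([1821, 250, 356]) cube([81, 1369, 15]);
translate([1953, 250, 356]) cube([81, 1369, 15]);


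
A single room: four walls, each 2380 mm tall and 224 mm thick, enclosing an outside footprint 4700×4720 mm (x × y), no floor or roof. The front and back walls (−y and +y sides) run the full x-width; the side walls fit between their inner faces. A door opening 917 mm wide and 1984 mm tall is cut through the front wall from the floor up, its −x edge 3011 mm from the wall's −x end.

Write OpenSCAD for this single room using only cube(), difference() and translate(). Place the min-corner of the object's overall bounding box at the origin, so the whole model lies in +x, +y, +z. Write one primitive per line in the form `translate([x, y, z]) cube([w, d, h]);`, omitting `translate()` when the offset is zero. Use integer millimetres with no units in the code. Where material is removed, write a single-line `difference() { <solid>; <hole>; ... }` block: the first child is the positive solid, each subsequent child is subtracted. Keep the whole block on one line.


difference() { cube([4700, 224, 2380]); translate([3011, 0, 0]) cube([917, 224, 1984]); }
translate([0, 4496, 0]) cube([4700, 224, 2380]);
translate([0, 224, 0]) cube([224, 4272, 2380]);
translate([4476, 224, 0]) cube([224, 4272, 2380]);


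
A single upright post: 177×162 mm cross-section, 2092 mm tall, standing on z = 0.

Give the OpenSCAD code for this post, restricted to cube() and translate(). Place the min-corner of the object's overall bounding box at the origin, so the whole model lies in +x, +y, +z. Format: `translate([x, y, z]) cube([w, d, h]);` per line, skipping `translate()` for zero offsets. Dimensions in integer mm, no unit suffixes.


cube([177, 162, 2092]);


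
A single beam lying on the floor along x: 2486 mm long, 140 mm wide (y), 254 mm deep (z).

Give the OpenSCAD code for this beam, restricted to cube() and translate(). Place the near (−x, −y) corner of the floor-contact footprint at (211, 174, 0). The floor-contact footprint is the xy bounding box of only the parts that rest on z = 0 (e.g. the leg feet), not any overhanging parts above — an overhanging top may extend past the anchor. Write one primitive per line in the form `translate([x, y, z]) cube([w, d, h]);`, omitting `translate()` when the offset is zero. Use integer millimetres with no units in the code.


translate([211, 174, 0]) cube([2486, 140, 254]);


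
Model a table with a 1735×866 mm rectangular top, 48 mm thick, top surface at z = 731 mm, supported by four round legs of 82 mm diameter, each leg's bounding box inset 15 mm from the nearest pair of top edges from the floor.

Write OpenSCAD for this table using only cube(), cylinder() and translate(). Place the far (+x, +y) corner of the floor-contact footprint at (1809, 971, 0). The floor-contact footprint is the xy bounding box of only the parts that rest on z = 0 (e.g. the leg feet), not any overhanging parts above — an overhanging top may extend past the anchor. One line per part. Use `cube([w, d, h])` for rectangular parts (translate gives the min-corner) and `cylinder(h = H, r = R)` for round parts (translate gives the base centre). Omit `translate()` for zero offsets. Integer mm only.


translate([89, 120, 683]) cube([1735, 866, 48]);
translate([145, 176, 0]) cylinder(h = 683, r = 41);
translate([1768, 176, 0]) cylinder(h = 683, r = 41);
translate([145, 930, 0]) cylinder(h = 683, r = 41);
translate([1768, 930, 0]) cylinder(h = 683, r = 41);


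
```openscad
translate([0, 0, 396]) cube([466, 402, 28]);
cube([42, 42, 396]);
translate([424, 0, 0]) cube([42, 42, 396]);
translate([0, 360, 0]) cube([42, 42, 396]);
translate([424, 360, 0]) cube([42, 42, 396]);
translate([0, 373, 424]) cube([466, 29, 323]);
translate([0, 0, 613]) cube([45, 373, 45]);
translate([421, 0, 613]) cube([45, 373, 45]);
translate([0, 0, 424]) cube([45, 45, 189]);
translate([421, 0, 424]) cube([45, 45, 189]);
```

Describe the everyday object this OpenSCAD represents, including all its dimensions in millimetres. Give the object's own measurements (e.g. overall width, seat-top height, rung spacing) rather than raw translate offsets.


A chair. The seat is a 466×402×28 mm slab with its top at z = 424 mm, on four 42×42 mm corner legs (flush with the seat edges, standing on z = 0). A flat backrest 29 mm thick, 323 mm tall, spans the full seat width and rises from the seat top along its +y edge, rear face flush with the rear of the seat. Two armrests of 45×45 mm section run along each side from the seat's front edge to the front of the backrest, top faces 234 mm above the seat top and outer faces flush with the seat's x-edges; a 45×45 mm post under the front of each armrest stands on the seat at the front corner.


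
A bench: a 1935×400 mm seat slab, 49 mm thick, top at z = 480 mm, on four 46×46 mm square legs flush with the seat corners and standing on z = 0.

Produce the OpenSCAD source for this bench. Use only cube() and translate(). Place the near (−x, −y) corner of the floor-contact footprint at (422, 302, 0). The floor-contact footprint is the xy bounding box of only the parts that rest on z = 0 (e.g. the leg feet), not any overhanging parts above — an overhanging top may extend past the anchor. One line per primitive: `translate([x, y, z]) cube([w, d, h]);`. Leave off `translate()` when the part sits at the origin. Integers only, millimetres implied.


// leg_h = 480 − 49 = 431
translate([422, 302, 431]) cube([1935, 400, 49]);
translate([422, 302, 0]) cube([46, 46, 431]);
translate([422, 656, 0]) cube([46, 46, 431]);
translate([2311, 302, 0]) cube([46, 46, 431]);
translate([2311, 656, 0]) cube([46, 46, 431]);


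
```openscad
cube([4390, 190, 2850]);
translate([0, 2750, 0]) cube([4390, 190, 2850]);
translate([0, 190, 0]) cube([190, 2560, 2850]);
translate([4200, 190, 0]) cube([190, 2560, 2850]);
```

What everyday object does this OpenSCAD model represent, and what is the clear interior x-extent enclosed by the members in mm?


A house (or room) frame. The interior width is 4010 mm.

Four 2850 mm walls enclosing a rectangle with no floor or roof — a room or house frame. Outside width is 4390 mm and wall thickness is 190 mm, so the interior width is 4390 − 2 × 190 = 4010 mm.


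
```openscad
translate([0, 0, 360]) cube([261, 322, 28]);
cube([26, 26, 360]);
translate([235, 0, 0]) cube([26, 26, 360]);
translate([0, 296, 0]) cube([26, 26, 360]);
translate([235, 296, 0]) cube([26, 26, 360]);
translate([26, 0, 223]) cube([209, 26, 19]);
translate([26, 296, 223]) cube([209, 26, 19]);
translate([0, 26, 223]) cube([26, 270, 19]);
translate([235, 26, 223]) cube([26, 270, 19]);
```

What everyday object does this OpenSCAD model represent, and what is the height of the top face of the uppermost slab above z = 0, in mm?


A stool. The seat height is 388 mm.

A 261×322×28 slab at z = 360 on four corner posts — a stool. The seat top is 360 + 28 = 388 mm.


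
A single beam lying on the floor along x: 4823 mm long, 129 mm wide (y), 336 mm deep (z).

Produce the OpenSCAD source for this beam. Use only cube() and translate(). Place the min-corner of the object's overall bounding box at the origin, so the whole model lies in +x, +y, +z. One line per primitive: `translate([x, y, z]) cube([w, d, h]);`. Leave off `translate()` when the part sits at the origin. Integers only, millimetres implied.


cube([4823, 129, 336]);


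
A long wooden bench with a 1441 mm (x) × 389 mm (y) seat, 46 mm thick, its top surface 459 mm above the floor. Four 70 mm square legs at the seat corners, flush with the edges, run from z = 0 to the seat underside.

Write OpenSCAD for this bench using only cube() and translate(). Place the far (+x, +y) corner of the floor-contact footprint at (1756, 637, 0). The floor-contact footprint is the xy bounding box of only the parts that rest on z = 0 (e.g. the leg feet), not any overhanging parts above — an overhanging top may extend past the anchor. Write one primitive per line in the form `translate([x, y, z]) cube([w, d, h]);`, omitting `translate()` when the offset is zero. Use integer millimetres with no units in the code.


translate([315, 248, 413]) cube([1441, 389, 46]);
translate([315, 248, 0]) cube([70, 70, 413]);
translate([315, 567, 0]) cube([70, 70, 413]);
translate([1686, 248, 0]) cube([70, 70, 413]);
translate([1686, 567, 0]) cube([70, 70, 413]);


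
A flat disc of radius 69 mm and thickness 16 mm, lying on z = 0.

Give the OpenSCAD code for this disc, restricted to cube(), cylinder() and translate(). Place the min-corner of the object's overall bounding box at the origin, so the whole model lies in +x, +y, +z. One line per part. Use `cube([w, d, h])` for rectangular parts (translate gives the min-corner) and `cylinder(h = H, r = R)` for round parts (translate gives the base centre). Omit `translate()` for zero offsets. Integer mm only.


translate([69, 69, 0]) cylinder(h = 16, r = 69);


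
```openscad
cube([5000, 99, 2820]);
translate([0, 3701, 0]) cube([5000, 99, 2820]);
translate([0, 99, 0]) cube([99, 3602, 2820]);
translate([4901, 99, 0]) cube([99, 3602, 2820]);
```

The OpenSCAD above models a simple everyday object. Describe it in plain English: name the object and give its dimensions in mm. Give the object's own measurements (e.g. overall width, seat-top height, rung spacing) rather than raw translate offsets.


The wall frame of a small rectangular building: four walls, each 2820 mm tall and 99 mm thick, enclosing a footprint 5000 mm (x) by 3800 mm (y) outside-to-outside, with no floor or roof. The front and back walls (the −y and +y sides) span the full width; the two side walls fit between them.


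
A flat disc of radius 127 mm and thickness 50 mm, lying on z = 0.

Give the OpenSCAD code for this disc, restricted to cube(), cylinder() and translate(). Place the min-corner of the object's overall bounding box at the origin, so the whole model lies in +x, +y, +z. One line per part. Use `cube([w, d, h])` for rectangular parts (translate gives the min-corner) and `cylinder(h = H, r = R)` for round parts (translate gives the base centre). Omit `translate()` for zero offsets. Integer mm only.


translate([127, 127, 0]) cylinder(h = 50, r = 127);


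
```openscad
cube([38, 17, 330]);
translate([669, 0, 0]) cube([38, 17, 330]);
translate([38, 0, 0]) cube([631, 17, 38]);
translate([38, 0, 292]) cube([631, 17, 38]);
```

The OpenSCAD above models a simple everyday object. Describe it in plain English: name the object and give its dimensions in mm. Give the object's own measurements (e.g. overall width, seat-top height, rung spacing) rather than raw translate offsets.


A rectangular picture frame lying in the x–z plane (depth along y). The opening is 631 mm wide (x) by 254 mm tall (z), surrounded by a border 38 mm wide on all four sides. The frame is 17 mm deep and is made of two full-height vertical stiles with two horizontal rails fitted between them.


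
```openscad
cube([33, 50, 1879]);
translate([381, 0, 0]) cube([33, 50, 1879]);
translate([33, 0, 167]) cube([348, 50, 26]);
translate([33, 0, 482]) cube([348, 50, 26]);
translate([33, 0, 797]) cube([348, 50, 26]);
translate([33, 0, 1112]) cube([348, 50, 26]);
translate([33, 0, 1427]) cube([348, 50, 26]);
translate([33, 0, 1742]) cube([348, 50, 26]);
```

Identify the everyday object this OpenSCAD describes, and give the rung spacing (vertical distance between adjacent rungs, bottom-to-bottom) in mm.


A ladder. The rung spacing is 315 mm.

Two tall 33×50 posts with 6 short bars between them — a ladder. Adjacent rungs sit at z = 167 and z = 482, so the spacing is 482 − 167 = 315 mm.


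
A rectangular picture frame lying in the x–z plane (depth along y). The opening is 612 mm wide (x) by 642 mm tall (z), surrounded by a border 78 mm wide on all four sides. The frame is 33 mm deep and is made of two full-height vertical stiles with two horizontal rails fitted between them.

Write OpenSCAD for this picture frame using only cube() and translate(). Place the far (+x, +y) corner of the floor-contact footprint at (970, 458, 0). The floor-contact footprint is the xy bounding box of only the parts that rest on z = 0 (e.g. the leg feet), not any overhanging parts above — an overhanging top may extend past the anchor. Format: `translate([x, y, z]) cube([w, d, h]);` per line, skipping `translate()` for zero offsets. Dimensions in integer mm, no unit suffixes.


translate([202, 425, 0]) cube([78, 33, 798]);
translate([892, 425, 0]) cube([78, 33, 798]);
translate([280, 425, 0]) cube([612, 33, 78]);
translate([280, 425, 720]) cube([612, 33, 78]);


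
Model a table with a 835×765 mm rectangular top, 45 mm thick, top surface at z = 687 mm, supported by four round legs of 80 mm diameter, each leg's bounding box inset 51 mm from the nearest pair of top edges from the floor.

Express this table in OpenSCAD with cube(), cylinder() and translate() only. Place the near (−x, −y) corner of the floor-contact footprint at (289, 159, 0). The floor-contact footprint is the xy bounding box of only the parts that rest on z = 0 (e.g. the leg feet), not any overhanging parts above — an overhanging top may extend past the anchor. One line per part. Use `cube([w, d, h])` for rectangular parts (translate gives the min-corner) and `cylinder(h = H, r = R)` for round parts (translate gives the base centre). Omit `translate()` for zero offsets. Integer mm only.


// leg_h = 687 - 45 = 642
translate([238, 108, 642]) cube([835, 765, 45]);
translate([329, 199, 0]) cylinder(h = 642, r = 40);
translate([982, 199, 0]) cylinder(h = 642, r = 40);
translate([329, 782, 0]) cylinder(h = 642, r = 40);
translate([982, 782, 0]) cylinder(h = 642, r = 40);


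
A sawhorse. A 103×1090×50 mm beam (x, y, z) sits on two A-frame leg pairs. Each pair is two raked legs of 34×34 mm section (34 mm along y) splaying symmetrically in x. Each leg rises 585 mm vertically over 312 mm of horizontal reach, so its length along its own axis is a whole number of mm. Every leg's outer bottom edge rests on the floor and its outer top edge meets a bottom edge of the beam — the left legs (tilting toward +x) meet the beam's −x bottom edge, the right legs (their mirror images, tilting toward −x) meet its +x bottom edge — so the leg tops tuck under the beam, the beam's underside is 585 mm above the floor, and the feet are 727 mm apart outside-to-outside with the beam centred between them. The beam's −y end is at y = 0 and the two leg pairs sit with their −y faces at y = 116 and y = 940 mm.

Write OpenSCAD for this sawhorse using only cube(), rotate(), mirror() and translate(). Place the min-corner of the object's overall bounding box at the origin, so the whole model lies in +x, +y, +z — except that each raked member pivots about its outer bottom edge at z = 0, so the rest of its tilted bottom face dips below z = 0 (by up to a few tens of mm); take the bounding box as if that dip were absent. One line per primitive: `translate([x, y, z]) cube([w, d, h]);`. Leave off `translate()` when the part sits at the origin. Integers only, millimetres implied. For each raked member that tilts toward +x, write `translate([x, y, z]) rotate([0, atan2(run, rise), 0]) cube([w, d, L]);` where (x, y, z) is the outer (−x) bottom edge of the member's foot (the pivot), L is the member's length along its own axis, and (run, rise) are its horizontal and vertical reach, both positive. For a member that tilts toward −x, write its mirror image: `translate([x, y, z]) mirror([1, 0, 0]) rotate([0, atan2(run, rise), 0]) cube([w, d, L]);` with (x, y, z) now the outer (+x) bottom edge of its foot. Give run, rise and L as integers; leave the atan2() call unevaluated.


translate([312, 0, 585]) cube([103, 1090, 50]);
translate([0, 116, 0]) rotate([0, atan2(312, 585), 0]) cube([34, 34, 663]);
translate([727, 116, 0]) mirror([1, 0, 0]) rotate([0, atan2(312, 585), 0]) cube([34, 34, 663]);
translate([0, 940, 0]) rotate([0, atan2(312, 585), 0]) cube([34, 34, 663]);
translate([727, 940, 0]) mirror([1, 0, 0]) rotate([0, atan2(312, 585), 0]) cube([34, 34, 663]);


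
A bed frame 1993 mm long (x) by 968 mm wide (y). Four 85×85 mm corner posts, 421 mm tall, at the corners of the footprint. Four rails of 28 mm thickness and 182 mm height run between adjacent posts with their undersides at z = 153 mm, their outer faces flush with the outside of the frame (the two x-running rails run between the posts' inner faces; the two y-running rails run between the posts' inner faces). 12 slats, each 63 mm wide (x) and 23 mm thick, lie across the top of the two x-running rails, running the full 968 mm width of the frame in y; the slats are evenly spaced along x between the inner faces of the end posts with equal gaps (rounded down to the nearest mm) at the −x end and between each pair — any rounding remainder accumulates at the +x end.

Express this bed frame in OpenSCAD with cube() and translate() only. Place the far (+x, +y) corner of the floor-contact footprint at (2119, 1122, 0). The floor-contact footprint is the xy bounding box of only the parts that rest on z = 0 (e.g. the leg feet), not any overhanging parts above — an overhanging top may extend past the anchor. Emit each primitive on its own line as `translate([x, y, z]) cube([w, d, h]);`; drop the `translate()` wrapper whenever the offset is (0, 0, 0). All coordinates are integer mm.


// slat z = rail_z + rail_h = 153 + 182 = 335
// slat gap = ⌊(1823 − 12·63) / 13⌋ = 82
translate([126, 154, 0]) cube([85, 85, 421]);
translate([126, 1037, 0]) cube([85, 85, 421]);
translate([2034, 154, 0]) cube([85, 85, 421]);
translate([2034, 1037, 0]) cube([85, 85, 421]);
translate([211, 154, 153]) cube([1823, 28, 182]);
translate([211, 1094, 153]) cube([1823, 28, 182]);
translate([126, 239, 153]) cube([28, 798, 182]);
translate([2091, 239, 153]) cube([28, 798, 182]);
translate([293, 154, 335]) cube([63, 968, 23]);
translate([438, 154, 335]) cube([63, 968, 23]);
translate([583, 154, 335]) cube([63, 968, 23]);
translate([728, 154, 335]) cube([63, 968, 23]);
translate([873, 154, 335]) cube([63, 968, 23]);
translate([1018, 154, 335]) cube([63, 968, 23]);
translate([1163, 154, 335]) cube([63, 968, 23]);
translate([1308, 154, 335]) cube([63, 968, 23]);
translate([1453, 154, 335]) cube([63, 968, 23]);
translate([1598, 154, 335]) cube([63, 968, 23]);
translate([1743, 154, 335]) cube([63, 968, 23]);
translate([1888, 154, 335]) cube([63, 968, 23]);


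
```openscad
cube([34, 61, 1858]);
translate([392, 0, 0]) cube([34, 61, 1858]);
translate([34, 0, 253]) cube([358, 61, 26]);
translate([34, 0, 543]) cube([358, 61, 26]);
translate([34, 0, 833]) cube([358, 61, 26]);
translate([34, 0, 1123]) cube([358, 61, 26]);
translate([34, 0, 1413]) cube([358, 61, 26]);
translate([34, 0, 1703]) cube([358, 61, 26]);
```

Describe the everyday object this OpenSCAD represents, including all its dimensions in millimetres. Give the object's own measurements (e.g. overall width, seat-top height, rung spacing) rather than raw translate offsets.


A straight ladder. Two 34×61 mm vertical rails, 1858 mm tall, stand 426 mm apart (outside-to-outside) with their front faces coplanar on the −y side. 6 rungs, each 61 mm deep and 26 mm tall, span between the inner faces of the rails, front faces flush with the rails. The lowest rung's underside is at z = 253 mm and rungs are spaced 290 mm apart (underside to underside).


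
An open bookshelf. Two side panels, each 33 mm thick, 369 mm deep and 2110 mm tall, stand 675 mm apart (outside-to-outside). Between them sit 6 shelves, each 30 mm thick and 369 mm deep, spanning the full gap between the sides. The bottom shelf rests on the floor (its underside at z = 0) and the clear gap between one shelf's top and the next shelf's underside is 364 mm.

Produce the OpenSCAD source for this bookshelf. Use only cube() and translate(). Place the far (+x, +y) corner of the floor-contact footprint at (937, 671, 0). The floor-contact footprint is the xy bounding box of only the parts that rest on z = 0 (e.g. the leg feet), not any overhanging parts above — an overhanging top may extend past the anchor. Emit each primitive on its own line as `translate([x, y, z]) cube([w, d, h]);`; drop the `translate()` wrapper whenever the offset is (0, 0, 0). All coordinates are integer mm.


translate([262, 302, 0]) cube([33, 369, 2110]);
translate([904, 302, 0]) cube([33, 369, 2110]);
translate([295, 302, 0]) cube([609, 369, 30]);
translate([295, 302, 394]) cube([609, 369, 30]);
translate([295, 302, 788]) cube([609, 369, 30]);
translate([295, 302, 1182]) cube([609, 369, 30]);
translate([295, 302, 1576]) cube([609, 369, 30]);
translate([295, 302, 1970]) cube([609, 369, 30]);
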